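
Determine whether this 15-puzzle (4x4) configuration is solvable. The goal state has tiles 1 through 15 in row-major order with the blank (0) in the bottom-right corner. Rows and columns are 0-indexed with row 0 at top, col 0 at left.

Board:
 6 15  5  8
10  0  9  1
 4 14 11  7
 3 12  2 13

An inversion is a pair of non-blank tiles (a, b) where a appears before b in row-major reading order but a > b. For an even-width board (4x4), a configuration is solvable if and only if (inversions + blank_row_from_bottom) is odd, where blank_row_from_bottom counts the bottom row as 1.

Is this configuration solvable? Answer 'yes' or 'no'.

Answer: no

Derivation:
Inversions: 53
Blank is in row 1 (0-indexed from top), which is row 3 counting from the bottom (bottom = 1).
53 + 3 = 56, which is even, so the puzzle is not solvable.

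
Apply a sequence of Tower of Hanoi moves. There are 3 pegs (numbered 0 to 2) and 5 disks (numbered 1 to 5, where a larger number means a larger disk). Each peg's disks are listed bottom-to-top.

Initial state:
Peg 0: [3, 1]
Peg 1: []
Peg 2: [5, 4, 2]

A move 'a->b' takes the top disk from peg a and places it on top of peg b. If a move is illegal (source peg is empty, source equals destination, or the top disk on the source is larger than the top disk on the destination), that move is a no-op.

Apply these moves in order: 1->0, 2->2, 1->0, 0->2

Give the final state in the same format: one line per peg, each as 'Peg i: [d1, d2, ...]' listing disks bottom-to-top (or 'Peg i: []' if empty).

After move 1 (1->0):
Peg 0: [3, 1]
Peg 1: []
Peg 2: [5, 4, 2]

After move 2 (2->2):
Peg 0: [3, 1]
Peg 1: []
Peg 2: [5, 4, 2]

After move 3 (1->0):
Peg 0: [3, 1]
Peg 1: []
Peg 2: [5, 4, 2]

After move 4 (0->2):
Peg 0: [3]
Peg 1: []
Peg 2: [5, 4, 2, 1]

Answer: Peg 0: [3]
Peg 1: []
Peg 2: [5, 4, 2, 1]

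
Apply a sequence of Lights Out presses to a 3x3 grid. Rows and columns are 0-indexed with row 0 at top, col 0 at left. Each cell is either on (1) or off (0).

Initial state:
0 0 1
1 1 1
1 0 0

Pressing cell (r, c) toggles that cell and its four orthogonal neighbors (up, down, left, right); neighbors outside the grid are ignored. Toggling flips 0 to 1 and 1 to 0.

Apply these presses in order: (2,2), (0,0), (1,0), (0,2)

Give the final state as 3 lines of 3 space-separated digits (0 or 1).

Answer: 0 0 0
1 0 1
0 1 1

Derivation:
After press 1 at (2,2):
0 0 1
1 1 0
1 1 1

After press 2 at (0,0):
1 1 1
0 1 0
1 1 1

After press 3 at (1,0):
0 1 1
1 0 0
0 1 1

After press 4 at (0,2):
0 0 0
1 0 1
0 1 1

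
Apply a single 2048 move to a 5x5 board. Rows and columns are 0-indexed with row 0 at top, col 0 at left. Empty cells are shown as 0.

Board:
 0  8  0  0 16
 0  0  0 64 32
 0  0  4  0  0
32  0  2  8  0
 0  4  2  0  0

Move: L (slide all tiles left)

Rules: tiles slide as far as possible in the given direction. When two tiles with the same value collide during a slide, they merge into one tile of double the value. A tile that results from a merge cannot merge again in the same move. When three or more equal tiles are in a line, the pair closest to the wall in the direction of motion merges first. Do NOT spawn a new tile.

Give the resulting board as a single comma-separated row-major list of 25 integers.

Slide left:
row 0: [0, 8, 0, 0, 16] -> [8, 16, 0, 0, 0]
row 1: [0, 0, 0, 64, 32] -> [64, 32, 0, 0, 0]
row 2: [0, 0, 4, 0, 0] -> [4, 0, 0, 0, 0]
row 3: [32, 0, 2, 8, 0] -> [32, 2, 8, 0, 0]
row 4: [0, 4, 2, 0, 0] -> [4, 2, 0, 0, 0]

Answer: 8, 16, 0, 0, 0, 64, 32, 0, 0, 0, 4, 0, 0, 0, 0, 32, 2, 8, 0, 0, 4, 2, 0, 0, 0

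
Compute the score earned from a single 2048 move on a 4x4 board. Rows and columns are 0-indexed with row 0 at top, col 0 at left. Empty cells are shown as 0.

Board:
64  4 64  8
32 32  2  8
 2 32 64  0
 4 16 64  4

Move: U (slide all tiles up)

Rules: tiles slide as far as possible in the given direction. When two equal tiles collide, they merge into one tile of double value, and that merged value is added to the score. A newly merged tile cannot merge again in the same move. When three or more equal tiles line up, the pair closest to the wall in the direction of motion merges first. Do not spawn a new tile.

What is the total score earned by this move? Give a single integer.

Slide up:
col 0: [64, 32, 2, 4] -> [64, 32, 2, 4]  score +0 (running 0)
col 1: [4, 32, 32, 16] -> [4, 64, 16, 0]  score +64 (running 64)
col 2: [64, 2, 64, 64] -> [64, 2, 128, 0]  score +128 (running 192)
col 3: [8, 8, 0, 4] -> [16, 4, 0, 0]  score +16 (running 208)
Board after move:
 64   4  64  16
 32  64   2   4
  2  16 128   0
  4   0   0   0

Answer: 208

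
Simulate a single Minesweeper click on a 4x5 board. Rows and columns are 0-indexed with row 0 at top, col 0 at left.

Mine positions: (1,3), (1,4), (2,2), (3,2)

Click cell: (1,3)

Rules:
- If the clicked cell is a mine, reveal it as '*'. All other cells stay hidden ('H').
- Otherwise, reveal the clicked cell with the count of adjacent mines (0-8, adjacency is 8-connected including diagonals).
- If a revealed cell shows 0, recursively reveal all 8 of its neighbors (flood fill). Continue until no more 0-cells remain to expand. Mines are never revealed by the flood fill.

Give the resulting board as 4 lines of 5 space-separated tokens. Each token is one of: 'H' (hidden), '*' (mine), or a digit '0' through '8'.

H H H H H
H H H * H
H H H H H
H H H H H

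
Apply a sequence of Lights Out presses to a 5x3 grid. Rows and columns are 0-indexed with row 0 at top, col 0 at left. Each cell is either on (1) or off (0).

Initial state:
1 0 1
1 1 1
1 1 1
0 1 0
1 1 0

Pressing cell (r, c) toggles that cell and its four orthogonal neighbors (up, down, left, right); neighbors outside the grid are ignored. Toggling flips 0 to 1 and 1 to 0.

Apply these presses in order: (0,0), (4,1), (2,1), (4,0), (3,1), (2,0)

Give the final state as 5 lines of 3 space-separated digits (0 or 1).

Answer: 0 1 1
1 0 1
1 0 0
1 0 1
1 0 1

Derivation:
After press 1 at (0,0):
0 1 1
0 1 1
1 1 1
0 1 0
1 1 0

After press 2 at (4,1):
0 1 1
0 1 1
1 1 1
0 0 0
0 0 1

After press 3 at (2,1):
0 1 1
0 0 1
0 0 0
0 1 0
0 0 1

After press 4 at (4,0):
0 1 1
0 0 1
0 0 0
1 1 0
1 1 1

After press 5 at (3,1):
0 1 1
0 0 1
0 1 0
0 0 1
1 0 1

After press 6 at (2,0):
0 1 1
1 0 1
1 0 0
1 0 1
1 0 1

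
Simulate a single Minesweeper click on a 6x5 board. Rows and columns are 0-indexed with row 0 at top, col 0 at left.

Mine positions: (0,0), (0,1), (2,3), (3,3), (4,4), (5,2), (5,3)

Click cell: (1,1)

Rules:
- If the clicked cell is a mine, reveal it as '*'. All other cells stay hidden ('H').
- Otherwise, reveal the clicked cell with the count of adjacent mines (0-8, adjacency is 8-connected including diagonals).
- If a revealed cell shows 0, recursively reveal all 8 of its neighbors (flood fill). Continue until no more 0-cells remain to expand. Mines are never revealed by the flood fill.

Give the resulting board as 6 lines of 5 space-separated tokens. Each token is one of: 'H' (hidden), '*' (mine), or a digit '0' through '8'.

H H H H H
H 2 H H H
H H H H H
H H H H H
H H H H H
H H H H H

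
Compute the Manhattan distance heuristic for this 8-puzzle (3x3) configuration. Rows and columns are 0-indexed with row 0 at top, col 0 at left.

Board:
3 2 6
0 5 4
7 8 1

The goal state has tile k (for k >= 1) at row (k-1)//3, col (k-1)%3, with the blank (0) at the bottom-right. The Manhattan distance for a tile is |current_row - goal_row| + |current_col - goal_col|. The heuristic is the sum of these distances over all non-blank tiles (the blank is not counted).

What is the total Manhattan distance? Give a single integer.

Answer: 9

Derivation:
Tile 3: at (0,0), goal (0,2), distance |0-0|+|0-2| = 2
Tile 2: at (0,1), goal (0,1), distance |0-0|+|1-1| = 0
Tile 6: at (0,2), goal (1,2), distance |0-1|+|2-2| = 1
Tile 5: at (1,1), goal (1,1), distance |1-1|+|1-1| = 0
Tile 4: at (1,2), goal (1,0), distance |1-1|+|2-0| = 2
Tile 7: at (2,0), goal (2,0), distance |2-2|+|0-0| = 0
Tile 8: at (2,1), goal (2,1), distance |2-2|+|1-1| = 0
Tile 1: at (2,2), goal (0,0), distance |2-0|+|2-0| = 4
Sum: 2 + 0 + 1 + 0 + 2 + 0 + 0 + 4 = 9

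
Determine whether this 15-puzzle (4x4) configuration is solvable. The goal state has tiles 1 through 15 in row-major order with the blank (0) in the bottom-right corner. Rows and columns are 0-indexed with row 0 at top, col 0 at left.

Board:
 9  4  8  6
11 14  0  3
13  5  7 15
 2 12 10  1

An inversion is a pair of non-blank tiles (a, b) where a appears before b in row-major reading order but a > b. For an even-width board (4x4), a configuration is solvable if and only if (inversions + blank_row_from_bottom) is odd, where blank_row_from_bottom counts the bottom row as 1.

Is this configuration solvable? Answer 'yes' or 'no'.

Answer: no

Derivation:
Inversions: 55
Blank is in row 1 (0-indexed from top), which is row 3 counting from the bottom (bottom = 1).
55 + 3 = 58, which is even, so the puzzle is not solvable.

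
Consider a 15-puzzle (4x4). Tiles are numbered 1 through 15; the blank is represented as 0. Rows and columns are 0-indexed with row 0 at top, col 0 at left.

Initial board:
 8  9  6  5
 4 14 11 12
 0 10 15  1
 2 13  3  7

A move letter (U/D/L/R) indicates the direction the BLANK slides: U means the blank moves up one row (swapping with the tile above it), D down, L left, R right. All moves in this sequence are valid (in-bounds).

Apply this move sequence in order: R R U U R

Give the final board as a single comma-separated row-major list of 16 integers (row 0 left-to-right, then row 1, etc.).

After move 1 (R):
 8  9  6  5
 4 14 11 12
10  0 15  1
 2 13  3  7

After move 2 (R):
 8  9  6  5
 4 14 11 12
10 15  0  1
 2 13  3  7

After move 3 (U):
 8  9  6  5
 4 14  0 12
10 15 11  1
 2 13  3  7

After move 4 (U):
 8  9  0  5
 4 14  6 12
10 15 11  1
 2 13  3  7

After move 5 (R):
 8  9  5  0
 4 14  6 12
10 15 11  1
 2 13  3  7

Answer: 8, 9, 5, 0, 4, 14, 6, 12, 10, 15, 11, 1, 2, 13, 3, 7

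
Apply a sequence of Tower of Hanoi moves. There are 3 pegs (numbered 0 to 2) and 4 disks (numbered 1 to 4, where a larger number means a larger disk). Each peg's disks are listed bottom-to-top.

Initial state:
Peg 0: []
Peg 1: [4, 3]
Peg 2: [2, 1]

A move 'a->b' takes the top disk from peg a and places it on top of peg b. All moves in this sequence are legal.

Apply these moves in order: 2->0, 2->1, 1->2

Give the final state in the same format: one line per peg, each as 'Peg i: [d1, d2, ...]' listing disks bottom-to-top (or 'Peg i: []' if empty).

Answer: Peg 0: [1]
Peg 1: [4, 3]
Peg 2: [2]

Derivation:
After move 1 (2->0):
Peg 0: [1]
Peg 1: [4, 3]
Peg 2: [2]

After move 2 (2->1):
Peg 0: [1]
Peg 1: [4, 3, 2]
Peg 2: []

After move 3 (1->2):
Peg 0: [1]
Peg 1: [4, 3]
Peg 2: [2]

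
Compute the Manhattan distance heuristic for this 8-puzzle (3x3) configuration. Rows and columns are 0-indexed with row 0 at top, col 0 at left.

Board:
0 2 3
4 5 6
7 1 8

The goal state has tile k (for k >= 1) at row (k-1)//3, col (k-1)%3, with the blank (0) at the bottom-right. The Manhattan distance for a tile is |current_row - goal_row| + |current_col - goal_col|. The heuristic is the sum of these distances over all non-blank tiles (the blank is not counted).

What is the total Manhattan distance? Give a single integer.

Answer: 4

Derivation:
Tile 2: (0,1)->(0,1) = 0
Tile 3: (0,2)->(0,2) = 0
Tile 4: (1,0)->(1,0) = 0
Tile 5: (1,1)->(1,1) = 0
Tile 6: (1,2)->(1,2) = 0
Tile 7: (2,0)->(2,0) = 0
Tile 1: (2,1)->(0,0) = 3
Tile 8: (2,2)->(2,1) = 1
Sum: 0 + 0 + 0 + 0 + 0 + 0 + 3 + 1 = 4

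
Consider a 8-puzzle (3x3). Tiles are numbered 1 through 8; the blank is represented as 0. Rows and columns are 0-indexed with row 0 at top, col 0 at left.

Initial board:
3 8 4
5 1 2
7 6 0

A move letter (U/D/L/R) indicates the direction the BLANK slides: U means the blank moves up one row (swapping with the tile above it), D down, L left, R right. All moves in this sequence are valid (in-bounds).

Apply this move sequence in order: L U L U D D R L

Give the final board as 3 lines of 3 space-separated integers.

After move 1 (L):
3 8 4
5 1 2
7 0 6

After move 2 (U):
3 8 4
5 0 2
7 1 6

After move 3 (L):
3 8 4
0 5 2
7 1 6

After move 4 (U):
0 8 4
3 5 2
7 1 6

After move 5 (D):
3 8 4
0 5 2
7 1 6

After move 6 (D):
3 8 4
7 5 2
0 1 6

After move 7 (R):
3 8 4
7 5 2
1 0 6

After move 8 (L):
3 8 4
7 5 2
0 1 6

Answer: 3 8 4
7 5 2
0 1 6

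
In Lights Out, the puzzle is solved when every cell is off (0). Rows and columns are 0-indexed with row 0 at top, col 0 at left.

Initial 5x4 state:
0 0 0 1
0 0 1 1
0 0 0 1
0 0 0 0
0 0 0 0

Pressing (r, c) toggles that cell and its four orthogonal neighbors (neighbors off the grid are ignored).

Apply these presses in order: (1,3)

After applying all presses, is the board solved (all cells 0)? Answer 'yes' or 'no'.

After press 1 at (1,3):
0 0 0 0
0 0 0 0
0 0 0 0
0 0 0 0
0 0 0 0

Lights still on: 0

Answer: yes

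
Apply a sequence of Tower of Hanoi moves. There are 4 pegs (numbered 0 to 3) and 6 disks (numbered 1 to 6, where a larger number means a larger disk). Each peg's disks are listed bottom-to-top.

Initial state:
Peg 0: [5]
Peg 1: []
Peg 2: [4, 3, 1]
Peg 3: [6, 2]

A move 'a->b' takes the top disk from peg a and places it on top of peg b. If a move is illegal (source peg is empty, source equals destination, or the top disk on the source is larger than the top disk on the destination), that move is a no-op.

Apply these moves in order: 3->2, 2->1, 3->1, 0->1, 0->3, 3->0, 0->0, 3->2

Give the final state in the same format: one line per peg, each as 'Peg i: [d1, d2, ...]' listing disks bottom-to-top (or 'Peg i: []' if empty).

Answer: Peg 0: [5, 2]
Peg 1: [1]
Peg 2: [4, 3]
Peg 3: [6]

Derivation:
After move 1 (3->2):
Peg 0: [5]
Peg 1: []
Peg 2: [4, 3, 1]
Peg 3: [6, 2]

After move 2 (2->1):
Peg 0: [5]
Peg 1: [1]
Peg 2: [4, 3]
Peg 3: [6, 2]

After move 3 (3->1):
Peg 0: [5]
Peg 1: [1]
Peg 2: [4, 3]
Peg 3: [6, 2]

After move 4 (0->1):
Peg 0: [5]
Peg 1: [1]
Peg 2: [4, 3]
Peg 3: [6, 2]

After move 5 (0->3):
Peg 0: [5]
Peg 1: [1]
Peg 2: [4, 3]
Peg 3: [6, 2]

After move 6 (3->0):
Peg 0: [5, 2]
Peg 1: [1]
Peg 2: [4, 3]
Peg 3: [6]

After move 7 (0->0):
Peg 0: [5, 2]
Peg 1: [1]
Peg 2: [4, 3]
Peg 3: [6]

After move 8 (3->2):
Peg 0: [5, 2]
Peg 1: [1]
Peg 2: [4, 3]
Peg 3: [6]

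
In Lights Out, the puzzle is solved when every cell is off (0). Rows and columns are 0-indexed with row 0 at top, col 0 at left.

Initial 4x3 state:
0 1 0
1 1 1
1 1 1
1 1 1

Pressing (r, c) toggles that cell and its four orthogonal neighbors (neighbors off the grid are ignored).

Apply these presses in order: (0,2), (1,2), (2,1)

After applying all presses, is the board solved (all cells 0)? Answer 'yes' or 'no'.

After press 1 at (0,2):
0 0 1
1 1 0
1 1 1
1 1 1

After press 2 at (1,2):
0 0 0
1 0 1
1 1 0
1 1 1

After press 3 at (2,1):
0 0 0
1 1 1
0 0 1
1 0 1

Lights still on: 6

Answer: no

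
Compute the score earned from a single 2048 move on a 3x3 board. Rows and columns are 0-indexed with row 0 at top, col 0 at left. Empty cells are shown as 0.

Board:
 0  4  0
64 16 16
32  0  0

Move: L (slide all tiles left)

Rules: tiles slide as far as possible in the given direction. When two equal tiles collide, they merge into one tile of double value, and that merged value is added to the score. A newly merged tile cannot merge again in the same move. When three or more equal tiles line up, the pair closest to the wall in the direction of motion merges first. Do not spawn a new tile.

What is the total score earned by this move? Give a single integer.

Slide left:
row 0: [0, 4, 0] -> [4, 0, 0]  score +0 (running 0)
row 1: [64, 16, 16] -> [64, 32, 0]  score +32 (running 32)
row 2: [32, 0, 0] -> [32, 0, 0]  score +0 (running 32)
Board after move:
 4  0  0
64 32  0
32  0  0

Answer: 32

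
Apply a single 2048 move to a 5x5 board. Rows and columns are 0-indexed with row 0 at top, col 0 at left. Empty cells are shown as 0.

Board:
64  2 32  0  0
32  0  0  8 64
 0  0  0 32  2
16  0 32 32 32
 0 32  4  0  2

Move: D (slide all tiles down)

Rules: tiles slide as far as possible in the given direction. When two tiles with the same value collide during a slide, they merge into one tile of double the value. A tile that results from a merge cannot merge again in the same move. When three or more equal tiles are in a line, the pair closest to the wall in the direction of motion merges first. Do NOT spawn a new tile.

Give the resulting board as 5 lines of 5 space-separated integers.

Slide down:
col 0: [64, 32, 0, 16, 0] -> [0, 0, 64, 32, 16]
col 1: [2, 0, 0, 0, 32] -> [0, 0, 0, 2, 32]
col 2: [32, 0, 0, 32, 4] -> [0, 0, 0, 64, 4]
col 3: [0, 8, 32, 32, 0] -> [0, 0, 0, 8, 64]
col 4: [0, 64, 2, 32, 2] -> [0, 64, 2, 32, 2]

Answer:  0  0  0  0  0
 0  0  0  0 64
64  0  0  0  2
32  2 64  8 32
16 32  4 64  2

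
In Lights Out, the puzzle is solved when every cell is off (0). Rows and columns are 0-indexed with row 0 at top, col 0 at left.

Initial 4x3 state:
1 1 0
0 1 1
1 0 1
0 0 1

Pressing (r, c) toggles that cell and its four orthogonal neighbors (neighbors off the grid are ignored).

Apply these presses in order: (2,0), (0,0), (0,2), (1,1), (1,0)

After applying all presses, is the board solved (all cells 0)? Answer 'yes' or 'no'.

After press 1 at (2,0):
1 1 0
1 1 1
0 1 1
1 0 1

After press 2 at (0,0):
0 0 0
0 1 1
0 1 1
1 0 1

After press 3 at (0,2):
0 1 1
0 1 0
0 1 1
1 0 1

After press 4 at (1,1):
0 0 1
1 0 1
0 0 1
1 0 1

After press 5 at (1,0):
1 0 1
0 1 1
1 0 1
1 0 1

Lights still on: 8

Answer: no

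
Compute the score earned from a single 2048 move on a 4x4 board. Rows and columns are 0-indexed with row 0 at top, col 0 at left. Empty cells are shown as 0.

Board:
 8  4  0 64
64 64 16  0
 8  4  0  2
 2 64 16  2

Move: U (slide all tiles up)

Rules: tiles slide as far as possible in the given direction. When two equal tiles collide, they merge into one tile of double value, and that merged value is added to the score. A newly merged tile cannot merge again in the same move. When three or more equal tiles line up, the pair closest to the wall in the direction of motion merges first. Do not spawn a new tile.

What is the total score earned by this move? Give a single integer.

Answer: 36

Derivation:
Slide up:
col 0: [8, 64, 8, 2] -> [8, 64, 8, 2]  score +0 (running 0)
col 1: [4, 64, 4, 64] -> [4, 64, 4, 64]  score +0 (running 0)
col 2: [0, 16, 0, 16] -> [32, 0, 0, 0]  score +32 (running 32)
col 3: [64, 0, 2, 2] -> [64, 4, 0, 0]  score +4 (running 36)
Board after move:
 8  4 32 64
64 64  0  4
 8  4  0  0
 2 64  0  0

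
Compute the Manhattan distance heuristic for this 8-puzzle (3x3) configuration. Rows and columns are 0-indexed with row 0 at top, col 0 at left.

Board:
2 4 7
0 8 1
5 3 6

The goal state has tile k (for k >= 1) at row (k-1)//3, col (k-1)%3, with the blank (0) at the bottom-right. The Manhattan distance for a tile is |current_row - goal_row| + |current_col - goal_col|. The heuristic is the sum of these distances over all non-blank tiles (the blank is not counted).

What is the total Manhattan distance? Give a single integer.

Answer: 17

Derivation:
Tile 2: at (0,0), goal (0,1), distance |0-0|+|0-1| = 1
Tile 4: at (0,1), goal (1,0), distance |0-1|+|1-0| = 2
Tile 7: at (0,2), goal (2,0), distance |0-2|+|2-0| = 4
Tile 8: at (1,1), goal (2,1), distance |1-2|+|1-1| = 1
Tile 1: at (1,2), goal (0,0), distance |1-0|+|2-0| = 3
Tile 5: at (2,0), goal (1,1), distance |2-1|+|0-1| = 2
Tile 3: at (2,1), goal (0,2), distance |2-0|+|1-2| = 3
Tile 6: at (2,2), goal (1,2), distance |2-1|+|2-2| = 1
Sum: 1 + 2 + 4 + 1 + 3 + 2 + 3 + 1 = 17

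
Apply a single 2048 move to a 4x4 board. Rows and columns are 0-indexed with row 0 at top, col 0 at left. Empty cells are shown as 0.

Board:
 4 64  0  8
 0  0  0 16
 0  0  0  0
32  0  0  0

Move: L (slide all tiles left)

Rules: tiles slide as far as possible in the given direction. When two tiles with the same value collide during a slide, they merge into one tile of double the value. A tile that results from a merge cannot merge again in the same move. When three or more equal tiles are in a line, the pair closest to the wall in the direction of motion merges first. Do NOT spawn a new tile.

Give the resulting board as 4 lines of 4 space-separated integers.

Slide left:
row 0: [4, 64, 0, 8] -> [4, 64, 8, 0]
row 1: [0, 0, 0, 16] -> [16, 0, 0, 0]
row 2: [0, 0, 0, 0] -> [0, 0, 0, 0]
row 3: [32, 0, 0, 0] -> [32, 0, 0, 0]

Answer:  4 64  8  0
16  0  0  0
 0  0  0  0
32  0  0  0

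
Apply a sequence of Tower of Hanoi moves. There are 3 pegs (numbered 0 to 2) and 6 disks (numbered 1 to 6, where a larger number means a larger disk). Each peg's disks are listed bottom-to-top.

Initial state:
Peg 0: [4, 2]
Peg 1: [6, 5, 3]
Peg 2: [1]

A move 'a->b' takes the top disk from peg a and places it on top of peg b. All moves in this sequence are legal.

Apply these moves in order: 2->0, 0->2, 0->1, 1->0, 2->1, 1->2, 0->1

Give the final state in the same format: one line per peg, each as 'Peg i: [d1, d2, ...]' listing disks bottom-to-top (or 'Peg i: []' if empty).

After move 1 (2->0):
Peg 0: [4, 2, 1]
Peg 1: [6, 5, 3]
Peg 2: []

After move 2 (0->2):
Peg 0: [4, 2]
Peg 1: [6, 5, 3]
Peg 2: [1]

After move 3 (0->1):
Peg 0: [4]
Peg 1: [6, 5, 3, 2]
Peg 2: [1]

After move 4 (1->0):
Peg 0: [4, 2]
Peg 1: [6, 5, 3]
Peg 2: [1]

After move 5 (2->1):
Peg 0: [4, 2]
Peg 1: [6, 5, 3, 1]
Peg 2: []

After move 6 (1->2):
Peg 0: [4, 2]
Peg 1: [6, 5, 3]
Peg 2: [1]

After move 7 (0->1):
Peg 0: [4]
Peg 1: [6, 5, 3, 2]
Peg 2: [1]

Answer: Peg 0: [4]
Peg 1: [6, 5, 3, 2]
Peg 2: [1]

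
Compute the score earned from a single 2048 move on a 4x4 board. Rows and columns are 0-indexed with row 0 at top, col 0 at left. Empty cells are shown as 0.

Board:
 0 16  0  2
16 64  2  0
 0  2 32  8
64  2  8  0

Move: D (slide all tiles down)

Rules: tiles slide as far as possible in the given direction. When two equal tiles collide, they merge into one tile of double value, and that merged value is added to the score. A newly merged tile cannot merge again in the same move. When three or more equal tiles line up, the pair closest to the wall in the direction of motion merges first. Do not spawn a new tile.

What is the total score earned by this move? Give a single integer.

Answer: 4

Derivation:
Slide down:
col 0: [0, 16, 0, 64] -> [0, 0, 16, 64]  score +0 (running 0)
col 1: [16, 64, 2, 2] -> [0, 16, 64, 4]  score +4 (running 4)
col 2: [0, 2, 32, 8] -> [0, 2, 32, 8]  score +0 (running 4)
col 3: [2, 0, 8, 0] -> [0, 0, 2, 8]  score +0 (running 4)
Board after move:
 0  0  0  0
 0 16  2  0
16 64 32  2
64  4  8  8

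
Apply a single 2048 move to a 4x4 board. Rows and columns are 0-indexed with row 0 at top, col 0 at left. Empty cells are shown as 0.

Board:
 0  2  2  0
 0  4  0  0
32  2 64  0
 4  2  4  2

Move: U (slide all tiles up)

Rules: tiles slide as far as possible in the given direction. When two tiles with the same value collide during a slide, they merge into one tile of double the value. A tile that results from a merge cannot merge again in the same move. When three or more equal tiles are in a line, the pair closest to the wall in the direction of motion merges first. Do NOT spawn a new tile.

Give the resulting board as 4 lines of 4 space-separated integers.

Slide up:
col 0: [0, 0, 32, 4] -> [32, 4, 0, 0]
col 1: [2, 4, 2, 2] -> [2, 4, 4, 0]
col 2: [2, 0, 64, 4] -> [2, 64, 4, 0]
col 3: [0, 0, 0, 2] -> [2, 0, 0, 0]

Answer: 32  2  2  2
 4  4 64  0
 0  4  4  0
 0  0  0  0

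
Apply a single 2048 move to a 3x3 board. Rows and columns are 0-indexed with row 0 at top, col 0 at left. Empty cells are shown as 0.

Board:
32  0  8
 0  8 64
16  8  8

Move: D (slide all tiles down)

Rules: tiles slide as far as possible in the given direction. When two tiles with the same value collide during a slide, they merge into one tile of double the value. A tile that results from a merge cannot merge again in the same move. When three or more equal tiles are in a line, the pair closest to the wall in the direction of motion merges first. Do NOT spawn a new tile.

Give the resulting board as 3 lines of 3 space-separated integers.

Slide down:
col 0: [32, 0, 16] -> [0, 32, 16]
col 1: [0, 8, 8] -> [0, 0, 16]
col 2: [8, 64, 8] -> [8, 64, 8]

Answer:  0  0  8
32  0 64
16 16  8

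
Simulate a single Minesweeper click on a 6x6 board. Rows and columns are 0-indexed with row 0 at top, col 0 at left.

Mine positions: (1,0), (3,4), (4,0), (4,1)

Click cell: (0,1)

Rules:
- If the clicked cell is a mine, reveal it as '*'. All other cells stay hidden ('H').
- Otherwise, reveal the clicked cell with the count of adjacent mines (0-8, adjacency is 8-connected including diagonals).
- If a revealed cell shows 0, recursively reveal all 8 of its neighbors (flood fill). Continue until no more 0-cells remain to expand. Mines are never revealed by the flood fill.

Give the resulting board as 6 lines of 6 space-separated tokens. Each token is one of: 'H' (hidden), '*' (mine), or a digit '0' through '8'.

H 1 H H H H
H H H H H H
H H H H H H
H H H H H H
H H H H H H
H H H H H H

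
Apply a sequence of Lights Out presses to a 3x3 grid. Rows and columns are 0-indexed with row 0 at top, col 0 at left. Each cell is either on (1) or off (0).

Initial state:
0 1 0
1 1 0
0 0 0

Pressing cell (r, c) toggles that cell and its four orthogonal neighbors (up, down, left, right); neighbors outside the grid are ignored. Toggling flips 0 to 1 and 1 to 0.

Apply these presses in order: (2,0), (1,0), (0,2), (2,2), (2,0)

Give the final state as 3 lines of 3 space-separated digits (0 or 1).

After press 1 at (2,0):
0 1 0
0 1 0
1 1 0

After press 2 at (1,0):
1 1 0
1 0 0
0 1 0

After press 3 at (0,2):
1 0 1
1 0 1
0 1 0

After press 4 at (2,2):
1 0 1
1 0 0
0 0 1

After press 5 at (2,0):
1 0 1
0 0 0
1 1 1

Answer: 1 0 1
0 0 0
1 1 1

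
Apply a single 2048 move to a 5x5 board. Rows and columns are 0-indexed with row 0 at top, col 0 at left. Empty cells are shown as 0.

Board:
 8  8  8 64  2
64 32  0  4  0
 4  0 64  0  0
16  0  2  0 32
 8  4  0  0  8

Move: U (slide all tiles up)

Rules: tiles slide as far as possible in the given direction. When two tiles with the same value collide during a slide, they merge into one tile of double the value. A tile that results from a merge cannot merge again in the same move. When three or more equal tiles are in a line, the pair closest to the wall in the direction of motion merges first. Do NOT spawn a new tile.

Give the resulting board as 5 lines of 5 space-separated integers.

Slide up:
col 0: [8, 64, 4, 16, 8] -> [8, 64, 4, 16, 8]
col 1: [8, 32, 0, 0, 4] -> [8, 32, 4, 0, 0]
col 2: [8, 0, 64, 2, 0] -> [8, 64, 2, 0, 0]
col 3: [64, 4, 0, 0, 0] -> [64, 4, 0, 0, 0]
col 4: [2, 0, 0, 32, 8] -> [2, 32, 8, 0, 0]

Answer:  8  8  8 64  2
64 32 64  4 32
 4  4  2  0  8
16  0  0  0  0
 8  0  0  0  0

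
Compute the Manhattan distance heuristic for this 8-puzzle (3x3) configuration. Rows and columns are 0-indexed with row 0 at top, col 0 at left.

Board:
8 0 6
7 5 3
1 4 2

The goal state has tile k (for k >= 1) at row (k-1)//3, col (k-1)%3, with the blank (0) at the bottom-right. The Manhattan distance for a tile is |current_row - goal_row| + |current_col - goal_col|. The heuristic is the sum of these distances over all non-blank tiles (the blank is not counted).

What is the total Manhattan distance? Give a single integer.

Tile 8: (0,0)->(2,1) = 3
Tile 6: (0,2)->(1,2) = 1
Tile 7: (1,0)->(2,0) = 1
Tile 5: (1,1)->(1,1) = 0
Tile 3: (1,2)->(0,2) = 1
Tile 1: (2,0)->(0,0) = 2
Tile 4: (2,1)->(1,0) = 2
Tile 2: (2,2)->(0,1) = 3
Sum: 3 + 1 + 1 + 0 + 1 + 2 + 2 + 3 = 13

Answer: 13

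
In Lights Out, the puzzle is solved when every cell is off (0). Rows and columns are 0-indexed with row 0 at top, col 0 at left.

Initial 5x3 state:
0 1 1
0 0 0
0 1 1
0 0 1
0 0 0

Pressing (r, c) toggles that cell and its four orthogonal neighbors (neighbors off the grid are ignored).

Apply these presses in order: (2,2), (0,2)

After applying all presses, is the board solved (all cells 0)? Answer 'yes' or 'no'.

Answer: yes

Derivation:
After press 1 at (2,2):
0 1 1
0 0 1
0 0 0
0 0 0
0 0 0

After press 2 at (0,2):
0 0 0
0 0 0
0 0 0
0 0 0
0 0 0

Lights still on: 0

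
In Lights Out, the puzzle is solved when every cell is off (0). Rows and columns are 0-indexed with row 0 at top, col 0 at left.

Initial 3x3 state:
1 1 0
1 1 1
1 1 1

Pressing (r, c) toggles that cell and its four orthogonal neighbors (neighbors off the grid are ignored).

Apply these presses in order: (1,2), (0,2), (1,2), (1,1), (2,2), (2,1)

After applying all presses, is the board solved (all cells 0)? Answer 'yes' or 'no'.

After press 1 at (1,2):
1 1 1
1 0 0
1 1 0

After press 2 at (0,2):
1 0 0
1 0 1
1 1 0

After press 3 at (1,2):
1 0 1
1 1 0
1 1 1

After press 4 at (1,1):
1 1 1
0 0 1
1 0 1

After press 5 at (2,2):
1 1 1
0 0 0
1 1 0

After press 6 at (2,1):
1 1 1
0 1 0
0 0 1

Lights still on: 5

Answer: no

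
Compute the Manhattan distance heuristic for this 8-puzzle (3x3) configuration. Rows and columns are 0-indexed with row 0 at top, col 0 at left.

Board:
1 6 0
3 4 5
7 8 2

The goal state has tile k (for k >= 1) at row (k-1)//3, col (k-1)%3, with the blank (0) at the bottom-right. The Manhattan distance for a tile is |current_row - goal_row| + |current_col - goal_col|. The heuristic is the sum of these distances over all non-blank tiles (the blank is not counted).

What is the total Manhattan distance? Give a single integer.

Tile 1: (0,0)->(0,0) = 0
Tile 6: (0,1)->(1,2) = 2
Tile 3: (1,0)->(0,2) = 3
Tile 4: (1,1)->(1,0) = 1
Tile 5: (1,2)->(1,1) = 1
Tile 7: (2,0)->(2,0) = 0
Tile 8: (2,1)->(2,1) = 0
Tile 2: (2,2)->(0,1) = 3
Sum: 0 + 2 + 3 + 1 + 1 + 0 + 0 + 3 = 10

Answer: 10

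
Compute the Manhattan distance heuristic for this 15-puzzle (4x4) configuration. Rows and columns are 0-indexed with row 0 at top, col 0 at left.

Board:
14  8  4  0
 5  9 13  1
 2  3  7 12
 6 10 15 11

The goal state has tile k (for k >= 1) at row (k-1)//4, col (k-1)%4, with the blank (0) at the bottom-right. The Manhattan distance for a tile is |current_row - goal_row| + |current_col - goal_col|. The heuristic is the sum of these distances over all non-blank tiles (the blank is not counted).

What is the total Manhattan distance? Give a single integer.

Answer: 31

Derivation:
Tile 14: at (0,0), goal (3,1), distance |0-3|+|0-1| = 4
Tile 8: at (0,1), goal (1,3), distance |0-1|+|1-3| = 3
Tile 4: at (0,2), goal (0,3), distance |0-0|+|2-3| = 1
Tile 5: at (1,0), goal (1,0), distance |1-1|+|0-0| = 0
Tile 9: at (1,1), goal (2,0), distance |1-2|+|1-0| = 2
Tile 13: at (1,2), goal (3,0), distance |1-3|+|2-0| = 4
Tile 1: at (1,3), goal (0,0), distance |1-0|+|3-0| = 4
Tile 2: at (2,0), goal (0,1), distance |2-0|+|0-1| = 3
Tile 3: at (2,1), goal (0,2), distance |2-0|+|1-2| = 3
Tile 7: at (2,2), goal (1,2), distance |2-1|+|2-2| = 1
Tile 12: at (2,3), goal (2,3), distance |2-2|+|3-3| = 0
Tile 6: at (3,0), goal (1,1), distance |3-1|+|0-1| = 3
Tile 10: at (3,1), goal (2,1), distance |3-2|+|1-1| = 1
Tile 15: at (3,2), goal (3,2), distance |3-3|+|2-2| = 0
Tile 11: at (3,3), goal (2,2), distance |3-2|+|3-2| = 2
Sum: 4 + 3 + 1 + 0 + 2 + 4 + 4 + 3 + 3 + 1 + 0 + 3 + 1 + 0 + 2 = 31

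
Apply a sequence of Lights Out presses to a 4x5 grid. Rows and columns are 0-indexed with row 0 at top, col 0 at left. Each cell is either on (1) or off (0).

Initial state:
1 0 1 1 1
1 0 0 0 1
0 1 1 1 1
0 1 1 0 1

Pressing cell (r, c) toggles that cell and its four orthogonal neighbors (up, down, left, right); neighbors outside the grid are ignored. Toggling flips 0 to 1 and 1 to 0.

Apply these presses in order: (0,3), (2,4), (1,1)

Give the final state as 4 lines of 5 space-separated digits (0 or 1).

After press 1 at (0,3):
1 0 0 0 0
1 0 0 1 1
0 1 1 1 1
0 1 1 0 1

After press 2 at (2,4):
1 0 0 0 0
1 0 0 1 0
0 1 1 0 0
0 1 1 0 0

After press 3 at (1,1):
1 1 0 0 0
0 1 1 1 0
0 0 1 0 0
0 1 1 0 0

Answer: 1 1 0 0 0
0 1 1 1 0
0 0 1 0 0
0 1 1 0 0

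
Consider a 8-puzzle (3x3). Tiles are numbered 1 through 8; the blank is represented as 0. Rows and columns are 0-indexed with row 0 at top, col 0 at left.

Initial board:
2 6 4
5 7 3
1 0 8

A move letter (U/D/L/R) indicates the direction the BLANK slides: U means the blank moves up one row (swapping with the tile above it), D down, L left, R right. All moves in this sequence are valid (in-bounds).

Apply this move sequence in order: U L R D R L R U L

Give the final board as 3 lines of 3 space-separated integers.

Answer: 2 6 4
5 0 7
1 8 3

Derivation:
After move 1 (U):
2 6 4
5 0 3
1 7 8

After move 2 (L):
2 6 4
0 5 3
1 7 8

After move 3 (R):
2 6 4
5 0 3
1 7 8

After move 4 (D):
2 6 4
5 7 3
1 0 8

After move 5 (R):
2 6 4
5 7 3
1 8 0

After move 6 (L):
2 6 4
5 7 3
1 0 8

After move 7 (R):
2 6 4
5 7 3
1 8 0

After move 8 (U):
2 6 4
5 7 0
1 8 3

After move 9 (L):
2 6 4
5 0 7
1 8 3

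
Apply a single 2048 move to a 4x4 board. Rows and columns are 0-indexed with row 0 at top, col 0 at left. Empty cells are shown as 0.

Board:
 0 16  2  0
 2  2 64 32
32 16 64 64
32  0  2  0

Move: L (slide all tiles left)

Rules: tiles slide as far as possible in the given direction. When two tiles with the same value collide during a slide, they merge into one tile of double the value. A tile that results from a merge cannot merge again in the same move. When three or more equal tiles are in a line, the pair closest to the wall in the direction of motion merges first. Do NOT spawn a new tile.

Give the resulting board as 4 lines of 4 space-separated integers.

Answer:  16   2   0   0
  4  64  32   0
 32  16 128   0
 32   2   0   0

Derivation:
Slide left:
row 0: [0, 16, 2, 0] -> [16, 2, 0, 0]
row 1: [2, 2, 64, 32] -> [4, 64, 32, 0]
row 2: [32, 16, 64, 64] -> [32, 16, 128, 0]
row 3: [32, 0, 2, 0] -> [32, 2, 0, 0]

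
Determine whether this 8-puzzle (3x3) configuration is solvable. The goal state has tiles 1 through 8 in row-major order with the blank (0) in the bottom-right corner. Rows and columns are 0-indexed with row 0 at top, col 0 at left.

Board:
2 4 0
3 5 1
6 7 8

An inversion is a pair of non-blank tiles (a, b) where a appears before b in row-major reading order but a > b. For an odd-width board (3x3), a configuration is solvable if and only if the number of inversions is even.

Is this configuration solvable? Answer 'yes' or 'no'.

Answer: no

Derivation:
Inversions (pairs i<j in row-major order where tile[i] > tile[j] > 0): 5
5 is odd, so the puzzle is not solvable.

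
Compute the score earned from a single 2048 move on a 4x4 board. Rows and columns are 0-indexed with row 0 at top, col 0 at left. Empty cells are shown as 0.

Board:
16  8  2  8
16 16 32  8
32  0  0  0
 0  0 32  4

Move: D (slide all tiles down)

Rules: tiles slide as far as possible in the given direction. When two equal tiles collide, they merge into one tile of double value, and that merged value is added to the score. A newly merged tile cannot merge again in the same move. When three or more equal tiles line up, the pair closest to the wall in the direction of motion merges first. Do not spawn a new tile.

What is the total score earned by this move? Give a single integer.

Answer: 112

Derivation:
Slide down:
col 0: [16, 16, 32, 0] -> [0, 0, 32, 32]  score +32 (running 32)
col 1: [8, 16, 0, 0] -> [0, 0, 8, 16]  score +0 (running 32)
col 2: [2, 32, 0, 32] -> [0, 0, 2, 64]  score +64 (running 96)
col 3: [8, 8, 0, 4] -> [0, 0, 16, 4]  score +16 (running 112)
Board after move:
 0  0  0  0
 0  0  0  0
32  8  2 16
32 16 64  4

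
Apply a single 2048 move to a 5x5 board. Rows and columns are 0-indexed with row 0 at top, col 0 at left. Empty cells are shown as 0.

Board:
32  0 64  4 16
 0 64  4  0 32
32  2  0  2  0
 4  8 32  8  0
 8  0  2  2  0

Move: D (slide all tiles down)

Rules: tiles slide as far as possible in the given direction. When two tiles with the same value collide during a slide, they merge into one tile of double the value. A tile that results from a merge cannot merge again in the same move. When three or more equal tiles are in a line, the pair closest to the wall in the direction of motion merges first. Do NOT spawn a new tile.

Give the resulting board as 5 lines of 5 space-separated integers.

Answer:  0  0  0  0  0
 0  0 64  4  0
64 64  4  2  0
 4  2 32  8 16
 8  8  2  2 32

Derivation:
Slide down:
col 0: [32, 0, 32, 4, 8] -> [0, 0, 64, 4, 8]
col 1: [0, 64, 2, 8, 0] -> [0, 0, 64, 2, 8]
col 2: [64, 4, 0, 32, 2] -> [0, 64, 4, 32, 2]
col 3: [4, 0, 2, 8, 2] -> [0, 4, 2, 8, 2]
col 4: [16, 32, 0, 0, 0] -> [0, 0, 0, 16, 32]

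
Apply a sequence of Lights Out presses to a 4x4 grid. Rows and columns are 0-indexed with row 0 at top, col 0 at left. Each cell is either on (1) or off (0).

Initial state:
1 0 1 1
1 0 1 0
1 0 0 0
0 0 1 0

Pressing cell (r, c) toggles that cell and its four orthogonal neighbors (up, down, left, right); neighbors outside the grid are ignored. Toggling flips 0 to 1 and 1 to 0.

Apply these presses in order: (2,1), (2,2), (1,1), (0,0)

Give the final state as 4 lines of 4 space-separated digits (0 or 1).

Answer: 0 0 1 1
1 0 1 0
0 1 0 1
0 1 0 0

Derivation:
After press 1 at (2,1):
1 0 1 1
1 1 1 0
0 1 1 0
0 1 1 0

After press 2 at (2,2):
1 0 1 1
1 1 0 0
0 0 0 1
0 1 0 0

After press 3 at (1,1):
1 1 1 1
0 0 1 0
0 1 0 1
0 1 0 0

After press 4 at (0,0):
0 0 1 1
1 0 1 0
0 1 0 1
0 1 0 0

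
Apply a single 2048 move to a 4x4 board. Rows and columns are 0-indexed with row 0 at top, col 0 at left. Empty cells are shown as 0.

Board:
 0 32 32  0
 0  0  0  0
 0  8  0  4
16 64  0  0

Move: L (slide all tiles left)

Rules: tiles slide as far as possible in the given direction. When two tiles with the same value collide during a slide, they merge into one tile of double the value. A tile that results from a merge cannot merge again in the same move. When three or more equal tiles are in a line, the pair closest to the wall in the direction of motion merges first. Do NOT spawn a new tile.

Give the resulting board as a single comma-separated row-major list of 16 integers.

Answer: 64, 0, 0, 0, 0, 0, 0, 0, 8, 4, 0, 0, 16, 64, 0, 0

Derivation:
Slide left:
row 0: [0, 32, 32, 0] -> [64, 0, 0, 0]
row 1: [0, 0, 0, 0] -> [0, 0, 0, 0]
row 2: [0, 8, 0, 4] -> [8, 4, 0, 0]
row 3: [16, 64, 0, 0] -> [16, 64, 0, 0]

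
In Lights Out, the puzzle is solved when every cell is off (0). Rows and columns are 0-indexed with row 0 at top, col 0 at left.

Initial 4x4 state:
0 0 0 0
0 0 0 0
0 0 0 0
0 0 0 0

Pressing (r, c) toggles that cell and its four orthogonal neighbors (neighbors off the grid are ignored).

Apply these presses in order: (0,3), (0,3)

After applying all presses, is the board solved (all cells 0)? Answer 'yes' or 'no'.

Answer: yes

Derivation:
After press 1 at (0,3):
0 0 1 1
0 0 0 1
0 0 0 0
0 0 0 0

After press 2 at (0,3):
0 0 0 0
0 0 0 0
0 0 0 0
0 0 0 0

Lights still on: 0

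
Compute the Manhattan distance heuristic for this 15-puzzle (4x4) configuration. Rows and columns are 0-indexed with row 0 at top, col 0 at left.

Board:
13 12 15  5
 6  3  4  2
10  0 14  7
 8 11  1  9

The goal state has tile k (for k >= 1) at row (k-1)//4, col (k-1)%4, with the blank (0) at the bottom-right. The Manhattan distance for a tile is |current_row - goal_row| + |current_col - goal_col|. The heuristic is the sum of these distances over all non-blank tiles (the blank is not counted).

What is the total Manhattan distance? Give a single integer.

Answer: 43

Derivation:
Tile 13: (0,0)->(3,0) = 3
Tile 12: (0,1)->(2,3) = 4
Tile 15: (0,2)->(3,2) = 3
Tile 5: (0,3)->(1,0) = 4
Tile 6: (1,0)->(1,1) = 1
Tile 3: (1,1)->(0,2) = 2
Tile 4: (1,2)->(0,3) = 2
Tile 2: (1,3)->(0,1) = 3
Tile 10: (2,0)->(2,1) = 1
Tile 14: (2,2)->(3,1) = 2
Tile 7: (2,3)->(1,2) = 2
Tile 8: (3,0)->(1,3) = 5
Tile 11: (3,1)->(2,2) = 2
Tile 1: (3,2)->(0,0) = 5
Tile 9: (3,3)->(2,0) = 4
Sum: 3 + 4 + 3 + 4 + 1 + 2 + 2 + 3 + 1 + 2 + 2 + 5 + 2 + 5 + 4 = 43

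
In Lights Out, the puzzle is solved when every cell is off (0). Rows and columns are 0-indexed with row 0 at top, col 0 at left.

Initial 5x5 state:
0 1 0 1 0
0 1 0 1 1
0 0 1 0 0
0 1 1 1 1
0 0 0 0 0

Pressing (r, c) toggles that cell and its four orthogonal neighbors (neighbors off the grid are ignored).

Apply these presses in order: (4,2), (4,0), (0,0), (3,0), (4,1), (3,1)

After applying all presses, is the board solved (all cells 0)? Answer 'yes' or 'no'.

After press 1 at (4,2):
0 1 0 1 0
0 1 0 1 1
0 0 1 0 0
0 1 0 1 1
0 1 1 1 0

After press 2 at (4,0):
0 1 0 1 0
0 1 0 1 1
0 0 1 0 0
1 1 0 1 1
1 0 1 1 0

After press 3 at (0,0):
1 0 0 1 0
1 1 0 1 1
0 0 1 0 0
1 1 0 1 1
1 0 1 1 0

After press 4 at (3,0):
1 0 0 1 0
1 1 0 1 1
1 0 1 0 0
0 0 0 1 1
0 0 1 1 0

After press 5 at (4,1):
1 0 0 1 0
1 1 0 1 1
1 0 1 0 0
0 1 0 1 1
1 1 0 1 0

After press 6 at (3,1):
1 0 0 1 0
1 1 0 1 1
1 1 1 0 0
1 0 1 1 1
1 0 0 1 0

Lights still on: 15

Answer: no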